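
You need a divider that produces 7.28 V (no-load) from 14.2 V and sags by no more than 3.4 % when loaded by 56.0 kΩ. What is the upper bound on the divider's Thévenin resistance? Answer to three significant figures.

R_th ≤ 1.97 kΩ

Loading drop = R_th/(R_th + R_L) ≤ 0.0340, so R_th ≤ R_L · ε/(1−ε) = 56.0 kΩ × 0.0340/0.9660 = 1.97 kΩ.
(Any R1, R2 with R2/(R1+R2) = 0.513 and R1‖R2 ≤ 1.97 kΩ will meet the spec.)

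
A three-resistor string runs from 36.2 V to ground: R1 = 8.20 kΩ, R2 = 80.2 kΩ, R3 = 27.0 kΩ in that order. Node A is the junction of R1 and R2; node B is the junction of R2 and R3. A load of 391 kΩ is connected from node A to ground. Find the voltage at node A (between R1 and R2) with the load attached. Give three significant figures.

Below node A the series string R2+R3 = 107.2 kΩ sits in parallel with the 391 kΩ load: 84.13 kΩ.
V_A = 36.2 × 84.13/(8.20 + 84.13) = 33.0 V.

V ≈ 33.0 V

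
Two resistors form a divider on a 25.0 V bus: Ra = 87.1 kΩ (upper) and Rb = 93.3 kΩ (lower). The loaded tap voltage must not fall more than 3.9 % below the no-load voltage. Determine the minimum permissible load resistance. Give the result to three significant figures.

R_L(min) ≈ 1.11 MΩ

Output resistance R_th = Ra‖Rb = (87.1 × 93.3)/180.4 = 45.05 kΩ.
The fractional drop is R_th/(R_th + R_L); requiring this ≤ 0.0390 gives R_L ≥ R_th(1/0.0390 − 1) = 45.05 × 24.64 = 1.11 MΩ.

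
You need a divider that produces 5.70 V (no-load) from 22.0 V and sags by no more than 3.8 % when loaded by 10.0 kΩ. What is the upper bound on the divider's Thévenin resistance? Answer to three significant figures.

Loading drop = R_th/(R_th + R_L) ≤ 0.0380, so R_th ≤ R_L · ε/(1−ε) = 10.0 kΩ × 0.0380/0.9620 = 395 Ω.

R_th ≤ 395 Ω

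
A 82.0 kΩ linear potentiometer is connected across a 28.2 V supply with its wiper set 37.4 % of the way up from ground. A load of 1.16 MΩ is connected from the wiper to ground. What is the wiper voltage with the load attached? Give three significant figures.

The wiper splits the pot into (1−α)R = 51.33 kΩ above and αR = 30.67 kΩ below.
Lower section ‖ load = 29.88 kΩ.
V_wiper = 28.2 × 29.88/(51.33 + 29.88) = 10.4 V.

V ≈ 10.4 V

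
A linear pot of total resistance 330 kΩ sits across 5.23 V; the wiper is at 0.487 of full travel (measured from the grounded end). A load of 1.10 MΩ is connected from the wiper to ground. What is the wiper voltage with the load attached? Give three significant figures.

The wiper splits the pot into (1−α)R = 169.3 kΩ above and αR = 160.7 kΩ below.
Lower section ‖ load = 140.2 kΩ.
V_wiper = 5.23 × 140.2/(169.3 + 140.2) = 2.37 V.

V ≈ 2.37 V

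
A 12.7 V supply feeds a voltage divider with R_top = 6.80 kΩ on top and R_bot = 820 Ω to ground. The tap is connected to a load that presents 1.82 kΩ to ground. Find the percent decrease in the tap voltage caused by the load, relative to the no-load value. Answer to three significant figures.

Unloaded V = 12.7 × 820/7620 = 1.367 V.
Loaded: R_bot‖R_L = 565.3 Ω, giving V = 12.7 × 565.3/7365 = 0.9748 V.
Drop = (1.367 − 0.9748) / 1.367 = 28.7 %.

28.7 %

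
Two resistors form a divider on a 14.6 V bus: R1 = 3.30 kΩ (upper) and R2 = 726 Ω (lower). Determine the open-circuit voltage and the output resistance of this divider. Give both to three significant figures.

V_th is the open-circuit tap voltage: 14.6 × 726/(3300 + 726) = 2.63 V.
With the supply zeroed, R1 and R2 appear in parallel from the tap: R_th = R1‖R2 = (3300 × 726)/4026 = 595 Ω.

V_th = 2.63 V, R_th = 595 Ω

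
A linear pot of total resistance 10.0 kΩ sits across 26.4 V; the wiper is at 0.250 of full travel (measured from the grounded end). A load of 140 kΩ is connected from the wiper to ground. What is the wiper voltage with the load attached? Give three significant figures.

V ≈ 6.51 V

The wiper splits the pot into (1−α)R = 7.500 kΩ above and αR = 2.500 kΩ below.
Lower section ‖ load = 2.456 kΩ.
V_wiper = 26.4 × 2.456/(7.500 + 2.456) = 6.51 V.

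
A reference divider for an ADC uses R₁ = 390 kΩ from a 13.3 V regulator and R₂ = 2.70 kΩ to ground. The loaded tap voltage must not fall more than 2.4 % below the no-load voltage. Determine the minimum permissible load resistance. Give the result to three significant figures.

R_L(min) ≈ 109 kΩ

Output resistance R_th = R₁‖R₂ = (390 × 2.70)/392.7 = 2.681 kΩ.
The fractional drop is R_th/(R_th + R_L); requiring this ≤ 0.0240 gives R_L ≥ R_th(1/0.0240 − 1) = 2.681 × 40.67 = 109 kΩ.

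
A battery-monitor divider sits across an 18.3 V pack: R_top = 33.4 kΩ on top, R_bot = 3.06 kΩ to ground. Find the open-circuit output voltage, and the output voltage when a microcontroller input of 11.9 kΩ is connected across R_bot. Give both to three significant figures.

Open-circuit: V = 18.3 × 3.06/(33.4 + 3.06) = 1.54 V.
With the load, R_bot becomes R_bot‖R_L = 2.434 kΩ, so V = 18.3 × 2.434/35.83 = 1.24 V.

Unloaded: 1.54 V; loaded: 1.24 V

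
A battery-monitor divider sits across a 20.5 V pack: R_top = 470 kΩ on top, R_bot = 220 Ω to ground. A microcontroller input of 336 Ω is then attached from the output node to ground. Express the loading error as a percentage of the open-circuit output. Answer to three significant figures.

39.6 %

Unloaded V = 20.5 × 220/470200 = 0.009591 V.
Loaded: R_bot‖R_L = 132.9 Ω, giving V = 20.5 × 132.9/470100 = 0.005797 V.
Drop = (0.009591 − 0.005797) / 0.009591 = 39.6 %.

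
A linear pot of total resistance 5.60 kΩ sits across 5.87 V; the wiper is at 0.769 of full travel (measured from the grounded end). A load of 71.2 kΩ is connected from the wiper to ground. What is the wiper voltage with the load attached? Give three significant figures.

V ≈ 4.45 V

The wiper splits the pot into (1−α)R = 1.294 kΩ above and αR = 4.306 kΩ below.
Lower section ‖ load = 4.061 kΩ.
V_wiper = 5.87 × 4.061/(1.294 + 4.061) = 4.45 V.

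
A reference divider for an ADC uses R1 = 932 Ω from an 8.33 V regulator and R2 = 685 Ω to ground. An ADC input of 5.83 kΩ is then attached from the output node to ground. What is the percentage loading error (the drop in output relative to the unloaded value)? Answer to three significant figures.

The divider's output (Thévenin) resistance is R1‖R2 = 394.8 Ω.
Fractional drop under load = R_th/(R_th + R_L) = 394.8 / (394.8 + 5830) = 0.06343.
So the output falls by 6.34 %.

6.34 %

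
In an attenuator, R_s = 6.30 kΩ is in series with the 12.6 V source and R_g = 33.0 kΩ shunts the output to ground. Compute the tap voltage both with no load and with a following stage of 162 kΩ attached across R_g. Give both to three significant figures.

Open-circuit: V = 12.6 × 33.0/(6.30 + 33.0) = 10.6 V.
With the load, R_g becomes R_g‖R_L = 27.42 kΩ, so V = 12.6 × 27.42/33.72 = 10.2 V.

Unloaded: 10.6 V; loaded: 10.2 V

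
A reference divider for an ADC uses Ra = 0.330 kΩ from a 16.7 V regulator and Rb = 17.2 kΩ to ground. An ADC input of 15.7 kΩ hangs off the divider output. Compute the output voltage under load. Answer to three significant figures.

The load sits in parallel with Rb: Rb‖R_L = (17200 × 15700) / (17200 + 15700) = 8208 Ω.
V_out = 16.7 × 8208 / (330 + 8208) = 16.7 × 8208/8538 = 16.1 V.
(Unloaded it would have been 16.4 V.)

V_out ≈ 16.1 V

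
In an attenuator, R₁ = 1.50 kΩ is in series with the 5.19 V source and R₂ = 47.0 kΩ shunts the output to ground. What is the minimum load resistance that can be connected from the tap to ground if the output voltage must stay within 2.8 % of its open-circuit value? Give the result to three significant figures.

Output resistance R_th = R₁‖R₂ = (1.50 × 47.0)/48.50 = 1.454 kΩ.
The fractional drop is R_th/(R_th + R_L); requiring this ≤ 0.0280 gives R_L ≥ R_th(1/0.0280 − 1) = 1.454 × 34.71 = 50.5 kΩ.

R_L(min) ≈ 50.5 kΩ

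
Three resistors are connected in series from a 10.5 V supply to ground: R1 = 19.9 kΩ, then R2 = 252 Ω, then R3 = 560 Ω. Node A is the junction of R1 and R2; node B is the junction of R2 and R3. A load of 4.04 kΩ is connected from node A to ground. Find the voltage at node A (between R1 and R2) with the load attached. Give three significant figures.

V ≈ 0.345 V

Below node A the series string R2+R3 = 812.0 Ω sits in parallel with the 4040 Ω load: 676.1 Ω.
V_A = 10.5 × 676.1/(19900 + 676.1) = 0.345 V.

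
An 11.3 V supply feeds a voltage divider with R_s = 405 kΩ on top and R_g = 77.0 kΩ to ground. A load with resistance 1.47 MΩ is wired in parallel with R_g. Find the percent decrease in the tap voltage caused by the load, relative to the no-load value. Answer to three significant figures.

4.22 %

The divider's output (Thévenin) resistance is R_s‖R_g = 64.70 kΩ.
Fractional drop under load = R_th/(R_th + R_L) = 64.70 / (64.70 + 1470) = 0.04216.
So the output falls by 4.22 %.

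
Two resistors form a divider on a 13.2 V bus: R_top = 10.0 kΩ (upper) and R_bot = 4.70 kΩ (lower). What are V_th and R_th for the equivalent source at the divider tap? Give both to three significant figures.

V_th is the open-circuit tap voltage: 13.2 × 4.70/(10.0 + 4.70) = 4.22 V.
With the supply zeroed, R_top and R_bot appear in parallel from the tap: R_th = R_top‖R_bot = (10.0 × 4.70)/14.70 = 3.20 kΩ.

V_th = 4.22 V, R_th = 3.20 kΩ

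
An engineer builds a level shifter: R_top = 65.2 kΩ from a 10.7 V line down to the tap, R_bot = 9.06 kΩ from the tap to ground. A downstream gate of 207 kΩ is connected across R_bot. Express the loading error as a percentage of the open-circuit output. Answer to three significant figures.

3.70 %

The divider's output (Thévenin) resistance is R_top‖R_bot = 7.955 kΩ.
Fractional drop under load = R_th/(R_th + R_L) = 7.955 / (7.955 + 207) = 0.03701.
So the output falls by 3.70 %.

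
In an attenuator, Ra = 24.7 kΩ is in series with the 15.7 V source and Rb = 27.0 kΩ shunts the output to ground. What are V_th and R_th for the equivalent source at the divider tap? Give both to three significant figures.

V_th is the open-circuit tap voltage: 15.7 × 27.0/(24.7 + 27.0) = 8.20 V.
With the supply zeroed, Ra and Rb appear in parallel from the tap: R_th = Ra‖Rb = (24.7 × 27.0)/51.70 = 12.9 kΩ.

V_th = 8.20 V, R_th = 12.9 kΩ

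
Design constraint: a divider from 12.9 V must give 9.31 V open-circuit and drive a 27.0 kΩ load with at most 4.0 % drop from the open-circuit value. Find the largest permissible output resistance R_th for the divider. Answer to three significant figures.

Loading drop = R_th/(R_th + R_L) ≤ 0.0400, so R_th ≤ R_L · ε/(1−ε) = 27.0 kΩ × 0.0400/0.9600 = 1.12 kΩ.

R_th ≤ 1.12 kΩ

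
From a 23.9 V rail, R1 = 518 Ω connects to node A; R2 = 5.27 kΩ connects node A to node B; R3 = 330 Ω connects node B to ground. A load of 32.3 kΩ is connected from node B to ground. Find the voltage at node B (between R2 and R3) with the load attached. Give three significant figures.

At node B, R3 is in parallel with the load: R3‖R_L = 326.7 Ω.
Below node A the resistance is R2 + (R3‖R_L) = 5597 Ω, so V_A = 23.9 × 5597/6115 = 21.88 V.
Then V_B = V_A × (R3‖R_L)/(R2 + R3‖R_L) = 21.88 × 326.7/5597 = 1.28 V.

V ≈ 1.28 V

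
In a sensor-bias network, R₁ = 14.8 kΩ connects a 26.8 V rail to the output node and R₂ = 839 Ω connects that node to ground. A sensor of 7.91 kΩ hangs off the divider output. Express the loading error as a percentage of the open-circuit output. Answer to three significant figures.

9.12 %

Unloaded V = 26.8 × 839/15640 = 1.4378 V.
Loaded: R₂‖R_L = 758.5 Ω, giving V = 26.8 × 758.5/15560 = 1.3066 V.
Drop = (1.4378 − 1.3066) / 1.4378 = 9.12 %.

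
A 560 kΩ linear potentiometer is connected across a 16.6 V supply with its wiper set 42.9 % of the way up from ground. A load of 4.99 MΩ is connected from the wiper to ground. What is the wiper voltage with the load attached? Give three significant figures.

The wiper splits the pot into (1−α)R = 319.8 kΩ above and αR = 240.2 kΩ below.
Lower section ‖ load = 229.2 kΩ.
V_wiper = 16.6 × 229.2/(319.8 + 229.2) = 6.93 V.

V ≈ 6.93 V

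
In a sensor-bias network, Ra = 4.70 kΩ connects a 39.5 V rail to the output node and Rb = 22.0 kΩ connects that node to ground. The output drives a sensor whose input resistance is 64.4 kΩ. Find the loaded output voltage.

V_out ≈ 30.7 V

The load sits in parallel with Rb: Rb‖R_L = (22.0 × 64.4) / (22.0 + 64.4) = 16.40 kΩ.
V_out = 39.5 × 16.40 / (4.70 + 16.40) = 39.5 × 16.40/21.10 = 30.7 V.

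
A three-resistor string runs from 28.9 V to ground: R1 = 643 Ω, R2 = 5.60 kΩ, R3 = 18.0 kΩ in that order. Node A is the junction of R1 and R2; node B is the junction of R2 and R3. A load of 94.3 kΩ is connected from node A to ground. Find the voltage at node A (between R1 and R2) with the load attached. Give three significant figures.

V ≈ 27.9 V

Below node A the series string R2+R3 = 23600 Ω sits in parallel with the 94300 Ω load: 18880 Ω.
V_A = 28.9 × 18880/(643 + 18880) = 27.9 V.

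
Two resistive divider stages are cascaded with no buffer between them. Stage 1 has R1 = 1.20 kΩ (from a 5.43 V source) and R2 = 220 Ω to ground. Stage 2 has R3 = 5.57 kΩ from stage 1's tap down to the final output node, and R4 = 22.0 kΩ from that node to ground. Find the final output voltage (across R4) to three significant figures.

Stage 2 presents R3+R4 = 27570 Ω as a load on stage 1's tap.
Stage 1's lower leg becomes R2‖(R3+R4) = 218.3 Ω, so V_mid = 5.43 × 218.3/1418 = 0.8356 V.
Stage 2 is itself unloaded: V_out = V_mid × R4/(R3+R4) = 0.8356 × 22000/27570 = 0.667 V.

V_out ≈ 0.667 V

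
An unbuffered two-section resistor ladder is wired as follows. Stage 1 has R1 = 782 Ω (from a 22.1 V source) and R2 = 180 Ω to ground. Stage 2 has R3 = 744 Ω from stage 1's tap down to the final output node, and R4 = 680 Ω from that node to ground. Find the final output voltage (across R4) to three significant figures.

Stage 2 presents R3+R4 = 1424 Ω as a load on stage 1's tap.
Stage 1's lower leg becomes R2‖(R3+R4) = 159.8 Ω, so V_mid = 22.1 × 159.8/941.8 = 3.750 V.
Stage 2 is itself unloaded: V_out = V_mid × R4/(R3+R4) = 3.750 × 680/1424 = 1.79 V.

V_out ≈ 1.79 V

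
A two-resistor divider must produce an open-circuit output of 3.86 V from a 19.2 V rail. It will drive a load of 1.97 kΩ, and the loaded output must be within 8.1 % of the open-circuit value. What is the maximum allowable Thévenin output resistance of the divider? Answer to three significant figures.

Loading drop = R_th/(R_th + R_L) ≤ 0.0810, so R_th ≤ R_L · ε/(1−ε) = 1.97 kΩ × 0.0810/0.9190 = 174 Ω.

R_th ≤ 174 Ω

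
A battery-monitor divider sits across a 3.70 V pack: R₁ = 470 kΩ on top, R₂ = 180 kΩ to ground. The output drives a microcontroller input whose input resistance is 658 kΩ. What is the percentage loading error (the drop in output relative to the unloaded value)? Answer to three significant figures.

16.5 %

The divider's output (Thévenin) resistance is R₁‖R₂ = 130.2 kΩ.
Fractional drop under load = R_th/(R_th + R_L) = 130.2 / (130.2 + 658) = 0.1651.
So the output falls by 16.5 %.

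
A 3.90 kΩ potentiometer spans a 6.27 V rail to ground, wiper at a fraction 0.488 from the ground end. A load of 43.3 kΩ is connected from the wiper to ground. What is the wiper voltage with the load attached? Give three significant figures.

The wiper splits the pot into (1−α)R = 1.997 kΩ above and αR = 1.903 kΩ below.
Lower section ‖ load = 1.823 kΩ.
V_wiper = 6.27 × 1.823/(1.997 + 1.823) = 2.99 V.

V ≈ 2.99 V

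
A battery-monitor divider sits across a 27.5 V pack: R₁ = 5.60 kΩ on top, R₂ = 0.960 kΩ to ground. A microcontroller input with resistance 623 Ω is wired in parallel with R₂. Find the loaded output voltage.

V_out ≈ 1.74 V

The load sits in parallel with R₂: R₂‖R_L = (960 × 623) / (960 + 623) = 377.8 Ω.
V_out = 27.5 × 377.8 / (5600 + 377.8) = 27.5 × 377.8/5978 = 1.74 V.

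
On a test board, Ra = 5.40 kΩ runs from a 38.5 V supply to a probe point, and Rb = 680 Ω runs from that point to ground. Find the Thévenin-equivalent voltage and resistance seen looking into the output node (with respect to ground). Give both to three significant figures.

V_th is the open-circuit tap voltage: 38.5 × 680/(5400 + 680) = 4.31 V.
With the supply zeroed, Ra and Rb appear in parallel from the tap: R_th = Ra‖Rb = (5400 × 680)/6080 = 604 Ω.

V_th = 4.31 V, R_th = 604 Ω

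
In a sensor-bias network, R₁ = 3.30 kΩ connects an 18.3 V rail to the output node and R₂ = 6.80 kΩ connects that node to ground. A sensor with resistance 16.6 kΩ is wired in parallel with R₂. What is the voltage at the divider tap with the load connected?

The load sits in parallel with R₂: R₂‖R_L = (6.80 × 16.6) / (6.80 + 16.6) = 4.824 kΩ.
V_out = 18.3 × 4.824 / (3.30 + 4.824) = 18.3 × 4.824/8.124 = 10.9 V.
(Unloaded it would have been 12.3 V.)

V_out ≈ 10.9 V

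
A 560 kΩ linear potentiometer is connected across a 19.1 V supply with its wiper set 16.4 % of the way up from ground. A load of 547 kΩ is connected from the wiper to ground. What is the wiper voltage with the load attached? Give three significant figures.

The wiper splits the pot into (1−α)R = 468.2 kΩ above and αR = 91.84 kΩ below.
Lower section ‖ load = 78.64 kΩ.
V_wiper = 19.1 × 78.64/(468.2 + 78.64) = 2.75 V.

V ≈ 2.75 V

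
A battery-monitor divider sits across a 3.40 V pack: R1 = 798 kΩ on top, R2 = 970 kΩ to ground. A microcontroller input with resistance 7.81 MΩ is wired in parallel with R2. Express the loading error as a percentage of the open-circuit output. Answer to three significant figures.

The divider's output (Thévenin) resistance is R1‖R2 = 437.8 kΩ.
Fractional drop under load = R_th/(R_th + R_L) = 437.8 / (437.8 + 7810) = 0.05308.
So the output falls by 5.31 %.

5.31 %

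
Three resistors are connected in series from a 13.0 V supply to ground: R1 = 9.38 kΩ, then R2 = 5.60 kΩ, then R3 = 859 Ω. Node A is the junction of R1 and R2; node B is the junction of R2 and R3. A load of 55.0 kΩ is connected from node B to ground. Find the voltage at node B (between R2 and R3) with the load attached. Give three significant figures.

V ≈ 0.695 V

At node B, R3 is in parallel with the load: R3‖R_L = 845.8 Ω.
Below node A the resistance is R2 + (R3‖R_L) = 6446 Ω, so V_A = 13.0 × 6446/15830 = 5.295 V.
Then V_B = V_A × (R3‖R_L)/(R2 + R3‖R_L) = 5.295 × 845.8/6446 = 0.695 V.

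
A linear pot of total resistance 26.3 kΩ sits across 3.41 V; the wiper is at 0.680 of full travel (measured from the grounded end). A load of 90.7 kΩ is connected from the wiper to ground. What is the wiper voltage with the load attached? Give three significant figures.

The wiper splits the pot into (1−α)R = 8.416 kΩ above and αR = 17.88 kΩ below.
Lower section ‖ load = 14.94 kΩ.
V_wiper = 3.41 × 14.94/(8.416 + 14.94) = 2.18 V.

V ≈ 2.18 V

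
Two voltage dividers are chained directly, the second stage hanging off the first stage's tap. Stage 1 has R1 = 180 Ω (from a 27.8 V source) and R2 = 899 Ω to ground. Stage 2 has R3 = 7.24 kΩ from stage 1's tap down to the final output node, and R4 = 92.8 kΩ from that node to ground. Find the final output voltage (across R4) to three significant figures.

Stage 2 presents R3+R4 = 100000 Ω as a load on stage 1's tap.
Stage 1's lower leg becomes R2‖(R3+R4) = 891.0 Ω, so V_mid = 27.8 × 891.0/1071 = 23.13 V.
Stage 2 is itself unloaded: V_out = V_mid × R4/(R3+R4) = 23.13 × 92800/100000 = 21.5 V.

V_out ≈ 21.5 V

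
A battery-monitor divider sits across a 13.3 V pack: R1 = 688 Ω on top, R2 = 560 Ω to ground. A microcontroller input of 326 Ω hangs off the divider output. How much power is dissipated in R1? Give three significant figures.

P ≈ 152 mW

Total resistance from the source is R1 + (R2‖R_L) = 894.0 Ω, so I = 13.3/894.0 Ω = 14.88 mA.
P = I²·R1 = (14.88 mA)² × 688 Ω = 152 mW.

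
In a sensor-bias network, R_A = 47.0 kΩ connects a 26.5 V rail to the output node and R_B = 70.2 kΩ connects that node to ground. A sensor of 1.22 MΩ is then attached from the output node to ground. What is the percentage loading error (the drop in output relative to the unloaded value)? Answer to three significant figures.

The divider's output (Thévenin) resistance is R_A‖R_B = 28.15 kΩ.
Fractional drop under load = R_th/(R_th + R_L) = 28.15 / (28.15 + 1220) = 0.02255.
So the output falls by 2.26 %.

2.26 %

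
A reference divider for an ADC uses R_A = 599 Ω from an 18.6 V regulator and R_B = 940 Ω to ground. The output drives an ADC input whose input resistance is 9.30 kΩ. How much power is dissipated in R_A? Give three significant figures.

P ≈ 98.2 mW

Total resistance from the source is R_A + (R_B‖R_L) = 1453 Ω, so I = 18.6/1453 Ω = 12.80 mA.
P = I²·R_A = (12.80 mA)² × 599 Ω = 98.2 mW.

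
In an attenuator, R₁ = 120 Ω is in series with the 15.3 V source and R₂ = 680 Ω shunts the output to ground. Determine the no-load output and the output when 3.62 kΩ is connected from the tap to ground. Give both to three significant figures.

Unloaded: 13.0 V; loaded: 12.6 V

Open-circuit: V = 15.3 × 680/(120 + 680) = 13.0 V.
With the load, R₂ becomes R₂‖R_L = 572.5 Ω, so V = 15.3 × 572.5/692.5 = 12.6 V.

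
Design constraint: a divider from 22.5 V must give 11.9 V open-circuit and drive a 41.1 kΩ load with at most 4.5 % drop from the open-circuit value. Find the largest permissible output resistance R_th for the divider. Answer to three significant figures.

R_th ≤ 1.94 kΩ

Loading drop = R_th/(R_th + R_L) ≤ 0.0450, so R_th ≤ R_L · ε/(1−ε) = 41.1 kΩ × 0.0450/0.9550 = 1.94 kΩ.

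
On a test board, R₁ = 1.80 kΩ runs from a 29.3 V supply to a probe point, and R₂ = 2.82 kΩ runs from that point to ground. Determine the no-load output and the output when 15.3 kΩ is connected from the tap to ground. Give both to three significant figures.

Open-circuit: V = 29.3 × 2.82/(1.80 + 2.82) = 17.9 V.
With the load, R₂ becomes R₂‖R_L = 2.381 kΩ, so V = 29.3 × 2.381/4.181 = 16.7 V.

Unloaded: 17.9 V; loaded: 16.7 V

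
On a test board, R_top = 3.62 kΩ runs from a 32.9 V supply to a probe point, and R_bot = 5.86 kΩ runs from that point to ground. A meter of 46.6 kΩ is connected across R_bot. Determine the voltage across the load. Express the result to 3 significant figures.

The load sits in parallel with R_bot: R_bot‖R_L = (5.86 × 46.6) / (5.86 + 46.6) = 5.205 kΩ.
V_out = 32.9 × 5.205 / (3.62 + 5.205) = 32.9 × 5.205/8.825 = 19.4 V.
(Unloaded it would have been 20.3 V.)

V_out ≈ 19.4 V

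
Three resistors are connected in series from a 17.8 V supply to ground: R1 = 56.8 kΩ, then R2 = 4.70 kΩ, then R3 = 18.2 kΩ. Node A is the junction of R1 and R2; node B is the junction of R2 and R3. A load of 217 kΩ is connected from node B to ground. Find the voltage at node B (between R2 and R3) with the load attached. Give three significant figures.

V ≈ 3.82 V

At node B, R3 is in parallel with the load: R3‖R_L = 16.79 kΩ.
Below node A the resistance is R2 + (R3‖R_L) = 21.49 kΩ, so V_A = 17.8 × 21.49/78.29 = 4.886 V.
Then V_B = V_A × (R3‖R_L)/(R2 + R3‖R_L) = 4.886 × 16.79/21.49 = 3.82 V.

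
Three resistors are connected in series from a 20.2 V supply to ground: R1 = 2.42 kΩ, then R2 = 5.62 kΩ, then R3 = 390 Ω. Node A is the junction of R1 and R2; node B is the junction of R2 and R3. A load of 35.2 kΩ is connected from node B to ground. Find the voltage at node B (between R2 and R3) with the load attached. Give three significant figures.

At node B, R3 is in parallel with the load: R3‖R_L = 385.7 Ω.
Below node A the resistance is R2 + (R3‖R_L) = 6006 Ω, so V_A = 20.2 × 6006/8426 = 14.40 V.
Then V_B = V_A × (R3‖R_L)/(R2 + R3‖R_L) = 14.40 × 385.7/6006 = 0.925 V.

V ≈ 0.925 V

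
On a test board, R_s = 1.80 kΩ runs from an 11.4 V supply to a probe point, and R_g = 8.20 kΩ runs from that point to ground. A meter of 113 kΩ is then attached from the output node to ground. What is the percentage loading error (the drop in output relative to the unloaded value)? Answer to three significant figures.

The divider's output (Thévenin) resistance is R_s‖R_g = 1.476 kΩ.
Fractional drop under load = R_th/(R_th + R_L) = 1.476 / (1.476 + 113) = 0.01289.
So the output falls by 1.29 %.

1.29 %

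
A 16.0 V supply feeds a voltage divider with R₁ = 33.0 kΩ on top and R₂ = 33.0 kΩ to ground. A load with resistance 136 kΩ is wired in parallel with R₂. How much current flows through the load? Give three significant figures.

I_L ≈ 0.0525 mA

R₂‖R_L = 26.56 kΩ; V_out = 16.0 × 26.56/59.56 = 7.134 V.
I_L = V_out / R_L = 7.134 / 136 kΩ = 0.0525 mA.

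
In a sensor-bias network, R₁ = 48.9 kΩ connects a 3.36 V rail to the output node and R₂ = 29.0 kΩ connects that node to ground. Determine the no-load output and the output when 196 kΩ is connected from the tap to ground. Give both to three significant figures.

Open-circuit: V = 3.36 × 29.0/(48.9 + 29.0) = 1.25 V.
With the load, R₂ becomes R₂‖R_L = 25.26 kΩ, so V = 3.36 × 25.26/74.16 = 1.14 V.

Unloaded: 1.25 V; loaded: 1.14 V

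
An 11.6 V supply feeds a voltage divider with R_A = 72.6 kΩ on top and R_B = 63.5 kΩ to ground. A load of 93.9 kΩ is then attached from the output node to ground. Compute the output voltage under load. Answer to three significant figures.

The load sits in parallel with R_B: R_B‖R_L = (63.5 × 93.9) / (63.5 + 93.9) = 37.88 kΩ.
V_out = 11.6 × 37.88 / (72.6 + 37.88) = 11.6 × 37.88/110.5 = 3.98 V.
(Unloaded it would have been 5.41 V.)

V_out ≈ 3.98 V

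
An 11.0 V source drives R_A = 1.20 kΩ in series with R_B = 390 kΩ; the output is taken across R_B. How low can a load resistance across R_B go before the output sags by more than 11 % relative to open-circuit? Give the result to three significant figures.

Output resistance R_th = R_A‖R_B = (1.20 × 390)/391.2 = 1.196 kΩ.
The fractional drop is R_th/(R_th + R_L); requiring this ≤ 0.110 gives R_L ≥ R_th(1/0.110 − 1) = 1.196 × 8.091 = 9.68 kΩ.

R_L(min) ≈ 9.68 kΩ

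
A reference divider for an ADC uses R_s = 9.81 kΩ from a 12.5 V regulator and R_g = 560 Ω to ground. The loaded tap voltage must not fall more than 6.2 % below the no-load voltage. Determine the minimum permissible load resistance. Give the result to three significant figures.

R_L(min) ≈ 8.01 kΩ

Output resistance R_th = R_s‖R_g = (9810 × 560)/10370 = 529.8 Ω.
The fractional drop is R_th/(R_th + R_L); requiring this ≤ 0.0620 gives R_L ≥ R_th(1/0.0620 − 1) = 529.8 × 15.13 = 8.01 kΩ.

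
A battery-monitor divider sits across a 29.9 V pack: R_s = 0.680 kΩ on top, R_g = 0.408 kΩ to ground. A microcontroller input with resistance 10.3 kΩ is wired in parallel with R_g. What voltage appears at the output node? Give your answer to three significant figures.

The load sits in parallel with R_g: R_g‖R_L = (408 × 10300) / (408 + 10300) = 392.5 Ω.
V_out = 29.9 × 392.5 / (680 + 392.5) = 29.9 × 392.5/1072 = 10.9 V.
(Unloaded it would have been 11.2 V.)

V_out ≈ 10.9 V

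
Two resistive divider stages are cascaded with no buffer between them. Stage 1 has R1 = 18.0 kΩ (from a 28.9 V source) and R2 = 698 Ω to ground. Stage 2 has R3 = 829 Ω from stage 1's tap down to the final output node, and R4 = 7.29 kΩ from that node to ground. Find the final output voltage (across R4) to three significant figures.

Stage 2 presents R3+R4 = 8119 Ω as a load on stage 1's tap.
Stage 1's lower leg becomes R2‖(R3+R4) = 642.7 Ω, so V_mid = 28.9 × 642.7/18640 = 0.9964 V.
Stage 2 is itself unloaded: V_out = V_mid × R4/(R3+R4) = 0.9964 × 7290/8119 = 0.895 V.

V_out ≈ 0.895 V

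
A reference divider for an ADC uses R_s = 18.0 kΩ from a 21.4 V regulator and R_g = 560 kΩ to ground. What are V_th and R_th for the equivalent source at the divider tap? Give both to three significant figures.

V_th is the open-circuit tap voltage: 21.4 × 560/(18.0 + 560) = 20.7 V.
With the supply zeroed, R_s and R_g appear in parallel from the tap: R_th = R_s‖R_g = (18.0 × 560)/578.0 = 17.4 kΩ.

V_th = 20.7 V, R_th = 17.4 kΩ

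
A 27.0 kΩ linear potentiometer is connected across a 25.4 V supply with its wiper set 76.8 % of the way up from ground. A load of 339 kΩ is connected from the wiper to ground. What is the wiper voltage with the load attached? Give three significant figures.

V ≈ 19.2 V

The wiper splits the pot into (1−α)R = 6.264 kΩ above and αR = 20.74 kΩ below.
Lower section ‖ load = 19.54 kΩ.
V_wiper = 25.4 × 19.54/(6.264 + 19.54) = 19.2 V.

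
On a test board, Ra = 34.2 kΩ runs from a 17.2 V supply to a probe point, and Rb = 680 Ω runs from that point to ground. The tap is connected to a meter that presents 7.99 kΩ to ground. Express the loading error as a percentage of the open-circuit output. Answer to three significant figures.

The divider's output (Thévenin) resistance is Ra‖Rb = 666.7 Ω.
Fractional drop under load = R_th/(R_th + R_L) = 666.7 / (666.7 + 7990) = 0.07702.
So the output falls by 7.70 %.

7.70 %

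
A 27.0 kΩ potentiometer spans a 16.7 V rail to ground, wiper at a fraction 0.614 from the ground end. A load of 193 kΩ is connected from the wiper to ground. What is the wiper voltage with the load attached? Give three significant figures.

V ≈ 9.92 V

The wiper splits the pot into (1−α)R = 10.42 kΩ above and αR = 16.58 kΩ below.
Lower section ‖ load = 15.27 kΩ.
V_wiper = 16.7 × 15.27/(10.42 + 15.27) = 9.92 V.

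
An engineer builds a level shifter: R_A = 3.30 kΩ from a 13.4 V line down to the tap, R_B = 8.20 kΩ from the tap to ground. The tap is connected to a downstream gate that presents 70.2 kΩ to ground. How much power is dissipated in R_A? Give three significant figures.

Total resistance from the source is R_A + (R_B‖R_L) = 10.64 kΩ, so I = 13.4/10.64 kΩ = 1.259 mA.
P = I²·R_A = (1.259 mA)² × 3.30 kΩ = 5.23 mW.

P ≈ 5.23 mW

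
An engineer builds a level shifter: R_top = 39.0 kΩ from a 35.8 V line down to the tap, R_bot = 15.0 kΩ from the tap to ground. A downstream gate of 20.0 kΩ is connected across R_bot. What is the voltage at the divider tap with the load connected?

The load sits in parallel with R_bot: R_bot‖R_L = (15.0 × 20.0) / (15.0 + 20.0) = 8.571 kΩ.
V_out = 35.8 × 8.571 / (39.0 + 8.571) = 35.8 × 8.571/47.57 = 6.45 V.
(Unloaded it would have been 9.94 V.)

V_out ≈ 6.45 V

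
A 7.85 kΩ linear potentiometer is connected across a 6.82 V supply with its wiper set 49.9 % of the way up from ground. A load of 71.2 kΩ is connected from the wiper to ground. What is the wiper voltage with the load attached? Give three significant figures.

V ≈ 3.31 V

The wiper splits the pot into (1−α)R = 3.933 kΩ above and αR = 3.917 kΩ below.
Lower section ‖ load = 3.713 kΩ.
V_wiper = 6.82 × 3.713/(3.933 + 3.713) = 3.31 V.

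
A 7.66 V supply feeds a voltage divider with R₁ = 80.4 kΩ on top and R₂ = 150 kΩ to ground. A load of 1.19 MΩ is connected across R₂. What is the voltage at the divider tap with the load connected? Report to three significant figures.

V_out ≈ 4.78 V

The load sits in parallel with R₂: R₂‖R_L = (150 × 1190) / (150 + 1190) = 133.2 kΩ.
V_out = 7.66 × 133.2 / (80.4 + 133.2) = 7.66 × 133.2/213.6 = 4.78 V.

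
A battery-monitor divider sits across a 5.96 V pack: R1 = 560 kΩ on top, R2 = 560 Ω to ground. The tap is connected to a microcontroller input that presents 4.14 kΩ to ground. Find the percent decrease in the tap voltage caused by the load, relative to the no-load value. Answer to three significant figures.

11.9 %

The divider's output (Thévenin) resistance is R1‖R2 = 559.4 Ω.
Fractional drop under load = R_th/(R_th + R_L) = 559.4 / (559.4 + 4140) = 0.1190.
So the output falls by 11.9 %.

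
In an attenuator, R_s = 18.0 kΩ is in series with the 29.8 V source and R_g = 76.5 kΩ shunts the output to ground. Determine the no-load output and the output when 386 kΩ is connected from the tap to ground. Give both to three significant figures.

Unloaded: 24.1 V; loaded: 23.2 V

Open-circuit: V = 29.8 × 76.5/(18.0 + 76.5) = 24.1 V.
With the load, R_g becomes R_g‖R_L = 63.85 kΩ, so V = 29.8 × 63.85/81.85 = 23.2 V.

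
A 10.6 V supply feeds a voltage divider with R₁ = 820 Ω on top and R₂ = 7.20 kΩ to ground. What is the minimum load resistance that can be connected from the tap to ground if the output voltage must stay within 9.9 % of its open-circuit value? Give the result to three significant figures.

Output resistance R_th = R₁‖R₂ = (820 × 7200)/8020 = 736.2 Ω.
The fractional drop is R_th/(R_th + R_L); requiring this ≤ 0.0990 gives R_L ≥ R_th(1/0.0990 − 1) = 736.2 × 9.101 = 6.70 kΩ.

R_L(min) ≈ 6.70 kΩ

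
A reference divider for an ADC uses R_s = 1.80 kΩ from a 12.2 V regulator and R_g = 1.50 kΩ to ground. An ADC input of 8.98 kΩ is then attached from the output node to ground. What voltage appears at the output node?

The load sits in parallel with R_g: R_g‖R_L = (1.50 × 8.98) / (1.50 + 8.98) = 1.285 kΩ.
V_out = 12.2 × 1.285 / (1.80 + 1.285) = 12.2 × 1.285/3.085 = 5.08 V.

V_out ≈ 5.08 V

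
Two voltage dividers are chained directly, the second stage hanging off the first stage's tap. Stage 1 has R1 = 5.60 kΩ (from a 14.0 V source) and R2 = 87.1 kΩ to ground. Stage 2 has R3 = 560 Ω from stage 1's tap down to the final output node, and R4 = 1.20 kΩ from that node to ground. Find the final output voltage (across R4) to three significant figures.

Stage 2 presents R3+R4 = 1760 Ω as a load on stage 1's tap.
Stage 1's lower leg becomes R2‖(R3+R4) = 1725 Ω, so V_mid = 14.0 × 1725/7325 = 3.297 V.
Stage 2 is itself unloaded: V_out = V_mid × R4/(R3+R4) = 3.297 × 1200/1760 = 2.25 V.

V_out ≈ 2.25 V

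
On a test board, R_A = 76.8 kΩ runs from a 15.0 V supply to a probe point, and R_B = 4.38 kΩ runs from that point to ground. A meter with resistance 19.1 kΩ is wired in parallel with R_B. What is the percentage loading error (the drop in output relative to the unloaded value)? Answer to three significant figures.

Unloaded V = 15.0 × 4.38/81.18 = 0.8093 V.
Loaded: R_B‖R_L = 3.563 kΩ, giving V = 15.0 × 3.563/80.36 = 0.6650 V.
Drop = (0.8093 − 0.6650) / 0.8093 = 17.8 %.

17.8 %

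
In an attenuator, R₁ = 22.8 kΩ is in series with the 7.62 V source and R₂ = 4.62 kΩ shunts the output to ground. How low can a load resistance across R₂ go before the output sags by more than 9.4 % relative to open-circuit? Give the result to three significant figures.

Output resistance R_th = R₁‖R₂ = (22.8 × 4.62)/27.42 = 3.842 kΩ.
The fractional drop is R_th/(R_th + R_L); requiring this ≤ 0.0940 gives R_L ≥ R_th(1/0.0940 − 1) = 3.842 × 9.638 = 37.0 kΩ.

R_L(min) ≈ 37.0 kΩ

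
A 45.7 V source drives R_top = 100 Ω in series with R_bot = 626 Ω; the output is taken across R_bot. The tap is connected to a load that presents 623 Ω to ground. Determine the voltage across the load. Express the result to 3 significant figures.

The load sits in parallel with R_bot: R_bot‖R_L = (626 × 623) / (626 + 623) = 312.2 Ω.
V_out = 45.7 × 312.2 / (100 + 312.2) = 45.7 × 312.2/412.2 = 34.6 V.
(Unloaded it would have been 39.4 V.)

V_out ≈ 34.6 V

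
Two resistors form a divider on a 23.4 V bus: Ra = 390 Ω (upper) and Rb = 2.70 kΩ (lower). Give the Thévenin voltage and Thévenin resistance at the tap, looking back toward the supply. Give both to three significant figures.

V_th is the open-circuit tap voltage: 23.4 × 2700/(390 + 2700) = 20.4 V.
With the supply zeroed, Ra and Rb appear in parallel from the tap: R_th = Ra‖Rb = (390 × 2700)/3090 = 341 Ω.

V_th = 20.4 V, R_th = 341 Ω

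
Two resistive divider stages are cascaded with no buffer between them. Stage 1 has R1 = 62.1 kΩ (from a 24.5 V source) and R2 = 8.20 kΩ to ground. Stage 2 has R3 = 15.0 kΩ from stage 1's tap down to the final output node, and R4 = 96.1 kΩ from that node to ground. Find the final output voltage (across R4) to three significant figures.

V_out ≈ 2.32 V

Stage 2 presents R3+R4 = 111.1 kΩ as a load on stage 1's tap.
Stage 1's lower leg becomes R2‖(R3+R4) = 7.636 kΩ, so V_mid = 24.5 × 7.636/69.74 = 2.683 V.
Stage 2 is itself unloaded: V_out = V_mid × R4/(R3+R4) = 2.683 × 96.1/111.1 = 2.32 V.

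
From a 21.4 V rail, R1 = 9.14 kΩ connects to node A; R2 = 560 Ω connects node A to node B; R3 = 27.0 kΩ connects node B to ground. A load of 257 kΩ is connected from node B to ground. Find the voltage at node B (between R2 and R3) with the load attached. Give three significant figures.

At node B, R3 is in parallel with the load: R3‖R_L = 24430 Ω.
Below node A the resistance is R2 + (R3‖R_L) = 24990 Ω, so V_A = 21.4 × 24990/34130 = 15.67 V.
Then V_B = V_A × (R3‖R_L)/(R2 + R3‖R_L) = 15.67 × 24430/24990 = 15.3 V.

V ≈ 15.3 V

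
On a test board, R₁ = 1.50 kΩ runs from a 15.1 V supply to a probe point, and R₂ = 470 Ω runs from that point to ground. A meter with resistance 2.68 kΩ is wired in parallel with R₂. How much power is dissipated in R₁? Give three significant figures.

P ≈ 94.8 mW

Total resistance from the source is R₁ + (R₂‖R_L) = 1900 Ω, so I = 15.1/1900 Ω = 7.948 mA.
P = I²·R₁ = (7.948 mA)² × 1.50 kΩ = 94.8 mW.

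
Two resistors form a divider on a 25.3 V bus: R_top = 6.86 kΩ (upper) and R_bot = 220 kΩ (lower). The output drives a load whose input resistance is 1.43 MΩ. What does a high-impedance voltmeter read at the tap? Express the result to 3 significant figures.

V_out ≈ 24.4 V

The load sits in parallel with R_bot: R_bot‖R_L = (220 × 1430) / (220 + 1430) = 190.7 kΩ.
V_out = 25.3 × 190.7 / (6.86 + 190.7) = 25.3 × 190.7/197.5 = 24.4 V.
(Unloaded it would have been 24.5 V.)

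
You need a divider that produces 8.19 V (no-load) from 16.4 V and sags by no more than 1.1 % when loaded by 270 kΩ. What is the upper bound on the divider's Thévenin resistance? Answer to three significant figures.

Loading drop = R_th/(R_th + R_L) ≤ 0.0110, so R_th ≤ R_L · ε/(1−ε) = 270 kΩ × 0.0110/0.9890 = 3.00 kΩ.
(Any R1, R2 with R2/(R1+R2) = 0.499 and R1‖R2 ≤ 3.00 kΩ will meet the spec.)

R_th ≤ 3.00 kΩ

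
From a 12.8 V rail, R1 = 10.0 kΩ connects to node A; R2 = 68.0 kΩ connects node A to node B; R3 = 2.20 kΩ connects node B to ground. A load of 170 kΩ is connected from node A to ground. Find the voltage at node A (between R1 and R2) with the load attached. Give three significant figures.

Below node A the series string R2+R3 = 70.20 kΩ sits in parallel with the 170 kΩ load: 49.68 kΩ.
V_A = 12.8 × 49.68/(10.0 + 49.68) = 10.7 V.

V ≈ 10.7 V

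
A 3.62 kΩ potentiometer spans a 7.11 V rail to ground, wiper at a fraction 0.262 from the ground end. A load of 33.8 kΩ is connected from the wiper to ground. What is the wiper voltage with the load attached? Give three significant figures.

V ≈ 1.83 V

The wiper splits the pot into (1−α)R = 2672 Ω above and αR = 948.4 Ω below.
Lower section ‖ load = 922.6 Ω.
V_wiper = 7.11 × 922.6/(2672 + 922.6) = 1.83 V.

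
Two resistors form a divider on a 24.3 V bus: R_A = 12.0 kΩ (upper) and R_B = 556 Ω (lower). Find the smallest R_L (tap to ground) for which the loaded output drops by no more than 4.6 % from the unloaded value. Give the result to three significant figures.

Output resistance R_th = R_A‖R_B = (12000 × 556)/12560 = 531.4 Ω.
The fractional drop is R_th/(R_th + R_L); requiring this ≤ 0.0460 gives R_L ≥ R_th(1/0.0460 − 1) = 531.4 × 20.74 = 11.0 kΩ.

R_L(min) ≈ 11.0 kΩ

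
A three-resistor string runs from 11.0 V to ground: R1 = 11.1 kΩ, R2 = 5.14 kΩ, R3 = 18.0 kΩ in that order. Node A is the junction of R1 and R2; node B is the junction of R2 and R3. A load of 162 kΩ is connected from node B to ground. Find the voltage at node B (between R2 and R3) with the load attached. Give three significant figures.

At node B, R3 is in parallel with the load: R3‖R_L = 16.20 kΩ.
Below node A the resistance is R2 + (R3‖R_L) = 21.34 kΩ, so V_A = 11.0 × 21.34/32.44 = 7.236 V.
Then V_B = V_A × (R3‖R_L)/(R2 + R3‖R_L) = 7.236 × 16.20/21.34 = 5.49 V.

V ≈ 5.49 V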